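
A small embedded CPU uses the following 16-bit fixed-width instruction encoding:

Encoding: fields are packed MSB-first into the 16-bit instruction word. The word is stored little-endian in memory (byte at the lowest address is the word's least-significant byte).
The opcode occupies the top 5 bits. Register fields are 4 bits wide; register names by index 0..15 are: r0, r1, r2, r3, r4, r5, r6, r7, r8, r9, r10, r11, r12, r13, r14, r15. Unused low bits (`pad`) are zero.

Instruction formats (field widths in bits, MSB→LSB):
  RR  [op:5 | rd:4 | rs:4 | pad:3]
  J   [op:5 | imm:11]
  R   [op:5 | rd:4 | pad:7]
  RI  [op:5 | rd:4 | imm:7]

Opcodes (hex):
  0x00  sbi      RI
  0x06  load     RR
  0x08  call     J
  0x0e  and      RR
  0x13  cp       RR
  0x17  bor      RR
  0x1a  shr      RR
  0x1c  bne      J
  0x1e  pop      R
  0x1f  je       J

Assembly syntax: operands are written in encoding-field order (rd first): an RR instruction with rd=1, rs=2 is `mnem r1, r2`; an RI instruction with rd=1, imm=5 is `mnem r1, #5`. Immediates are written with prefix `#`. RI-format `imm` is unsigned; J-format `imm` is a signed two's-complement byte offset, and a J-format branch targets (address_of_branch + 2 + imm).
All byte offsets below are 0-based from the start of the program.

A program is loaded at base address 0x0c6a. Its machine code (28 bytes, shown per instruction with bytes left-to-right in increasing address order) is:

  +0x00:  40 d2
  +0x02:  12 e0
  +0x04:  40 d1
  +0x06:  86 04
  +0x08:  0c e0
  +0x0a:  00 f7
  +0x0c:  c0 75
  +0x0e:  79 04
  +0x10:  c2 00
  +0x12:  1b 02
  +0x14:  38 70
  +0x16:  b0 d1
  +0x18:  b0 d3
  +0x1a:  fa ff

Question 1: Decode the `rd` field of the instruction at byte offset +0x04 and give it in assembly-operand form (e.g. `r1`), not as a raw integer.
+0x04: 40 d1 ⇒ word 0xd140 (little)
  top 5b → 0x1a → shr [RR]
  rd@[10:7]=0x2 ⇒ r2
  rs@[6:3]=0x8 ⇒ r8

r2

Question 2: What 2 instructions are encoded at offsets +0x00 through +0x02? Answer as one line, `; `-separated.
+0x00: 40 d2 ⇒ word 0xd240 (little)
  opcode bits[15:11]=0x1a: shr/RR
  rd@[10:7]=0x4 ⇒ r4
  rs@[6:3]=0x8 ⇒ r8
+0x02: 12 e0 ⇒ word 0xe012 (little)
  opcode bits[15:11]=0x1c: bne/J
  imm@[10:0]=0x12 ⇒ #18

shr r4, r8; bne #18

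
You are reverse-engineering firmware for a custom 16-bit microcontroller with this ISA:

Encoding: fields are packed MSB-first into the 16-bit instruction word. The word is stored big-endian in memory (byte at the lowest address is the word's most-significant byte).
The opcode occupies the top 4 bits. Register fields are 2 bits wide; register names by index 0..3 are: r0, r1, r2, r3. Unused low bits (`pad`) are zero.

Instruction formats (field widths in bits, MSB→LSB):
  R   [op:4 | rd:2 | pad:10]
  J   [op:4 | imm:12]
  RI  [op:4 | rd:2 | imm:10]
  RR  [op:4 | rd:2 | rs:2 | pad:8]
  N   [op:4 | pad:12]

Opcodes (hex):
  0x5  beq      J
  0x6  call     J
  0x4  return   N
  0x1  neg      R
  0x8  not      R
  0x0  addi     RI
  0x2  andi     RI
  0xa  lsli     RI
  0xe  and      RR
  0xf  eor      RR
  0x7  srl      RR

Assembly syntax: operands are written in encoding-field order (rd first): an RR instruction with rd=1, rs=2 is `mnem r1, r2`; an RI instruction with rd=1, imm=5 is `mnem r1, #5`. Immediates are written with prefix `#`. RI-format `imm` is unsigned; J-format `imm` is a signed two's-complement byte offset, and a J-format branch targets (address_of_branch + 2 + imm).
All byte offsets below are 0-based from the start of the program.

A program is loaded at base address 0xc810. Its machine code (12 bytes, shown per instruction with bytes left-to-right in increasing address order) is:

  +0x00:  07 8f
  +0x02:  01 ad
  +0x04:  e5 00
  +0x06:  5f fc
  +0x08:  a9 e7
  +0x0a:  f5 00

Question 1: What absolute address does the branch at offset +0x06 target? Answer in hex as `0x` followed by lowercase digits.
0xc814

@+06  big-endian(5f fc) = 0x5ffc
  top 4b → 0x5 → beq [J]
  imm@[11:0]=0xffc (s12→-4) ⇒ #-4
  target = base 0xc810 + off 0x06 + 2 + imm -4 = 0xc814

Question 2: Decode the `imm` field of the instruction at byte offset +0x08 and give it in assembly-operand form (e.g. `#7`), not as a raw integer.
@+08  big-endian(a9 e7) = 0xa9e7
  top 4b → 0xa → lsli [RI]
  rd@[11:10]=0x2 ⇒ r2
  imm@[9:0]=0x1e7 ⇒ #487

#487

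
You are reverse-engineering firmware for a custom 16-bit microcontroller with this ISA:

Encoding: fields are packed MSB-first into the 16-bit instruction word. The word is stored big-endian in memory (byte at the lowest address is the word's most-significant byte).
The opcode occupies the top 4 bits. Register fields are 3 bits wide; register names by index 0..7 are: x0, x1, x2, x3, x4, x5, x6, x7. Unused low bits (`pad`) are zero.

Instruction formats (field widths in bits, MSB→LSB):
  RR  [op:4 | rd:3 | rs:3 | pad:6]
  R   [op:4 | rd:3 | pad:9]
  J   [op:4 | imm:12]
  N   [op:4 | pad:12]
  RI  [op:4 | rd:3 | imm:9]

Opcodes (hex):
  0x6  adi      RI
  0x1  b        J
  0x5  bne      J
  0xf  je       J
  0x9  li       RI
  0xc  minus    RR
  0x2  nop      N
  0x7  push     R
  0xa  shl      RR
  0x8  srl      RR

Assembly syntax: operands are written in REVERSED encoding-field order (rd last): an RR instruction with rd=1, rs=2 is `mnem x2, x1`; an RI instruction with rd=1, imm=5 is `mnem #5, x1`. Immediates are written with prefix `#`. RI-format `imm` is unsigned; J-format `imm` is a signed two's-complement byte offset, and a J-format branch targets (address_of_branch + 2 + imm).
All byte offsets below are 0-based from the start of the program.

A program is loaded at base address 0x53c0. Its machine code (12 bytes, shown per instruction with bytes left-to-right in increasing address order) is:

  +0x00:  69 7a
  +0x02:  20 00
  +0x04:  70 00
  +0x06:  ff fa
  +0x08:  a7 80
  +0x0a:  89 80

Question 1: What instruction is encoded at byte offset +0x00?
adi #378, x4

off 0x00: read 69 7a as big → 0x697a
  op=0x697a>>12=0x6 ⇒ adi (RI)
  [11:9] rd=4 = x4
  [8:0] imm=378 = #378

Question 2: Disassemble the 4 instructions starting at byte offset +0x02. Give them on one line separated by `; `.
off 0x02: read 20 00 as big → 0x2000
  opcode bits[15:12]=0x2: nop/N
off 0x04: read 70 00 as big → 0x7000
  opcode bits[15:12]=0x7: push/R
  rd: (w>>9)&0x7=0x0 → x0
off 0x06: read ff fa as big → 0xfffa
  opcode bits[15:12]=0xf: je/J
  imm: (w>>0)&0xfff=0xffa (s12→-6) → #-6
off 0x08: read a7 80 as big → 0xa780
  opcode bits[15:12]=0xa: shl/RR
  rd: (w>>9)&0x7=0x3 → x3
  rs: (w>>6)&0x7=0x6 → x6

nop; push x0; je #-6; shl x6, x3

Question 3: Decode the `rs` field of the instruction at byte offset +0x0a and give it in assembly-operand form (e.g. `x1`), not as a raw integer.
x6

@+0a  big-endian(89 80) = 0x8980
  opcode bits[15:12]=0x8: srl/RR
  [11:9] rd=4 = x4
  [8:6] rs=6 = x6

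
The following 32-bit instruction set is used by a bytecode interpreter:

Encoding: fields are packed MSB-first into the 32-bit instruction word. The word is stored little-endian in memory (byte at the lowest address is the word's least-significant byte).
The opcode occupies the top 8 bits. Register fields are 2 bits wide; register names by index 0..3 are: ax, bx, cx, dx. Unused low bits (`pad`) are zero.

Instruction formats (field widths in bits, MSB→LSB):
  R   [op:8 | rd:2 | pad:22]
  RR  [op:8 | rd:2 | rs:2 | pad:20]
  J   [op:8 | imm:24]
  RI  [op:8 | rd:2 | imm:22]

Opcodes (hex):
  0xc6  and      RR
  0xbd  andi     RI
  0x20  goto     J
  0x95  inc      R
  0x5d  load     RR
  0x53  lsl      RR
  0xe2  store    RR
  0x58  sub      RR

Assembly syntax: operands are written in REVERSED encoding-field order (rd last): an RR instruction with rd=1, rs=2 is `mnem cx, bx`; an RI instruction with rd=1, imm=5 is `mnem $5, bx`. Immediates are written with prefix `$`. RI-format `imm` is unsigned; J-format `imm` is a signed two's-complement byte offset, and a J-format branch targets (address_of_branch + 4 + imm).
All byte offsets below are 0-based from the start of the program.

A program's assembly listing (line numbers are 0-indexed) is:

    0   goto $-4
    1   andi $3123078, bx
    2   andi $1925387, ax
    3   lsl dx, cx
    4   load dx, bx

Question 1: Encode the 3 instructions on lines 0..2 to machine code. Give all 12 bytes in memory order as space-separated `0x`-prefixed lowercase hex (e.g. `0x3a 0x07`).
line 0 (goto): pack op=0x20:8|imm=-4:24 = 0x20fffffc; little→ fc ff ff 20
line 1 (andi): pack op=0xbd:8|rd=1:2|imm=3123078:22 = 0xbd6fa786; little→ 86 a7 6f bd
line 2 (andi): pack op=0xbd:8|rd=0:2|imm=1925387:22 = 0xbd1d610b; little→ 0b 61 1d bd

0xfc 0xff 0xff 0x20 0x86 0xa7 0x6f 0xbd 0x0b 0x61 0x1d 0xbd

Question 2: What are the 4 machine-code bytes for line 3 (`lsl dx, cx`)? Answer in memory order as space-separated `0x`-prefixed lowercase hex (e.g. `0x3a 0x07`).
0x00 0x00 0xb0 0x53

L3: lsl op=0x53:8|rd=2:2|rs=3:2|pad=0:20 ⇒ 0x53b00000 ⇒ little 00 00 b0 53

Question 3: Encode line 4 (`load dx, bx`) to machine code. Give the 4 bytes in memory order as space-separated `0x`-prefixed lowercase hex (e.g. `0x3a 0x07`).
0x00 0x00 0x70 0x5d

L4: load op=0x5d:8|rd=1:2|rs=3:2|pad=0:20 ⇒ 0x5d700000 ⇒ little 00 00 70 5d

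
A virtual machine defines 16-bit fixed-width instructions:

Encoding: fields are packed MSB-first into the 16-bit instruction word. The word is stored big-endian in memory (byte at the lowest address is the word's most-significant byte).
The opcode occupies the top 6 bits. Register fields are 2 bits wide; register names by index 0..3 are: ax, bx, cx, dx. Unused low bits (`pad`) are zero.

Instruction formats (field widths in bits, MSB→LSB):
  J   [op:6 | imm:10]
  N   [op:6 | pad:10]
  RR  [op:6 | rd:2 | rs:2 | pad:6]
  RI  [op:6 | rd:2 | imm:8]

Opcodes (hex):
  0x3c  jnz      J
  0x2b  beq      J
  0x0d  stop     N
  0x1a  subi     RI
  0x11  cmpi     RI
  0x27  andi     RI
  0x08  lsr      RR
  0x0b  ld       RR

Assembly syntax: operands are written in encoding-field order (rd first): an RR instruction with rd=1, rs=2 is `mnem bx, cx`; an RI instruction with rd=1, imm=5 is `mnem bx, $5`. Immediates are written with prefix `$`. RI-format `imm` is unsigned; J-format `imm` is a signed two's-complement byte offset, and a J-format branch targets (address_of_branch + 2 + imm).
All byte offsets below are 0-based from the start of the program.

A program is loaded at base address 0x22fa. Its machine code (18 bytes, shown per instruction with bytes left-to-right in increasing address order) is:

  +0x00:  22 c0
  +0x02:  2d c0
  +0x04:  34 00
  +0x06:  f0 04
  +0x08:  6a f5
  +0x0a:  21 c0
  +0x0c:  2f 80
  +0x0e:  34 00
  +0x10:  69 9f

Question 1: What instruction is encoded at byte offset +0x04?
stop

+0x04: 34 00 ⇒ word 0x3400 (big)
  op=0x3400>>10=0xd ⇒ stop (N)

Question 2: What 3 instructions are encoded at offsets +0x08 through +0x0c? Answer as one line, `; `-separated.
off 0x08: read 6a f5 as big → 0x6af5
  opcode bits[15:10]=0x1a: subi/RI
  rd: (w>>8)&0x3=0x2 → cx
  imm: (w>>0)&0xff=0xf5 → $245
off 0x0a: read 21 c0 as big → 0x21c0
  opcode bits[15:10]=0x8: lsr/RR
  rd: (w>>8)&0x3=0x1 → bx
  rs: (w>>6)&0x3=0x3 → dx
off 0x0c: read 2f 80 as big → 0x2f80
  opcode bits[15:10]=0xb: ld/RR
  rd: (w>>8)&0x3=0x3 → dx
  rs: (w>>6)&0x3=0x2 → cx

subi cx, $245; lsr bx, dx; ld dx, cx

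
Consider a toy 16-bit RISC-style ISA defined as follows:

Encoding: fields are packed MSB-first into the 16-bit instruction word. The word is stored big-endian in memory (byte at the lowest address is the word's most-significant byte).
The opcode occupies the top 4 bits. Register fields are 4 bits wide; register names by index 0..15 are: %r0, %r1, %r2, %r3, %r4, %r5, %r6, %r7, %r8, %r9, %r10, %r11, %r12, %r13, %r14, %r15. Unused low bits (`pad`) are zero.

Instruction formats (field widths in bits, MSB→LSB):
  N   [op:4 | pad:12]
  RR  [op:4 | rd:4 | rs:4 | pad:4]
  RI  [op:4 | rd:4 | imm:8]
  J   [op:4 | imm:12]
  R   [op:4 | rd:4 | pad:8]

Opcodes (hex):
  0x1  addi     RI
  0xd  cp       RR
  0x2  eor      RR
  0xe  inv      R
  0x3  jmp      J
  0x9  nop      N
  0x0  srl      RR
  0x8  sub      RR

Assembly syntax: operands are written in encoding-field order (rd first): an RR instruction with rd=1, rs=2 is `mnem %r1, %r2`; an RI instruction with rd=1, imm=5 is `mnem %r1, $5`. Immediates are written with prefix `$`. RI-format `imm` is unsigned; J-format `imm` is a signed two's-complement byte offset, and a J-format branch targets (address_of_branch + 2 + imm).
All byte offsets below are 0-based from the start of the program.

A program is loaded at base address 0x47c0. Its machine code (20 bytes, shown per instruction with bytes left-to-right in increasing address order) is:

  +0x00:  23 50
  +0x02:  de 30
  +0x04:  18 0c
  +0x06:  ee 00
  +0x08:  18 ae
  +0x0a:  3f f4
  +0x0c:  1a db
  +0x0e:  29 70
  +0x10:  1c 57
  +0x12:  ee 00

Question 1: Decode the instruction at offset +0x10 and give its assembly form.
addi %r12, $87

[10] 1c 57 → 0x1c57
  opcode bits[15:12]=0x1: addi/RI
  [11:8] rd=12 = %r12
  [7:0] imm=87 = $87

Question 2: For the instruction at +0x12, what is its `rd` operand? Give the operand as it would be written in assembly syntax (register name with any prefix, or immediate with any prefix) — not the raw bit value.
+0x12: ee 00 ⇒ word 0xee00 (big)
  top 4b → 0xe → inv [R]
  [11:8] rd=14 = %r14

%r14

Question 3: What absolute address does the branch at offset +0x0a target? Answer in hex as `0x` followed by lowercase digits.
@+0a  big-endian(3f f4) = 0x3ff4
  op=0x3ff4>>12=0x3 ⇒ jmp (J)
  imm: (w>>0)&0xfff=0xff4 (s12→-12) → $-12
  target = base 0x47c0 + off 0x0a + 2 + imm -12 = 0x47c0

0x47c0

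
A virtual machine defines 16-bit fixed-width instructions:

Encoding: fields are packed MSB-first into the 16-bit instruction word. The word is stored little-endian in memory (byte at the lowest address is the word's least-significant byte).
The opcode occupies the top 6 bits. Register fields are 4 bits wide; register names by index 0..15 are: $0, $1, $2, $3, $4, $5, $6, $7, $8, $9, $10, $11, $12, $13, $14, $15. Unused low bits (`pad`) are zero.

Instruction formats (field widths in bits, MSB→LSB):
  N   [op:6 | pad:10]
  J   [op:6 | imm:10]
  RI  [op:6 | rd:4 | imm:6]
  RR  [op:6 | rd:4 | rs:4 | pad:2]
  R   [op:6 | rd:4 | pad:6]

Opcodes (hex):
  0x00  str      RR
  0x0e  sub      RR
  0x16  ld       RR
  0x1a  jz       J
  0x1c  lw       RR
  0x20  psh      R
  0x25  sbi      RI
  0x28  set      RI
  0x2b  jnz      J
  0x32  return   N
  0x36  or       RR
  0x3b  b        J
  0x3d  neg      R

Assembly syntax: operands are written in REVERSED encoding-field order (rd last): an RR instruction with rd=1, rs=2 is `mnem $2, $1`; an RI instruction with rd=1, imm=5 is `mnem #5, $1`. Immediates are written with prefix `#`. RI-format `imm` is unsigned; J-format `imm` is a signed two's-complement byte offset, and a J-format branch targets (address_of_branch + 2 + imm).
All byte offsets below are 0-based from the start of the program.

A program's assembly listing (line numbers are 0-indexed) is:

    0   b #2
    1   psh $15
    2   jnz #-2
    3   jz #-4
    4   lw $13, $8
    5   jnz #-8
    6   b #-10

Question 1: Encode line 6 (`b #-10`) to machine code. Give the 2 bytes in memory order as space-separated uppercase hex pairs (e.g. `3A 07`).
6. b fields op=0x3b:6|imm=-10:10 → word eff6h → f6 ef

F6 EF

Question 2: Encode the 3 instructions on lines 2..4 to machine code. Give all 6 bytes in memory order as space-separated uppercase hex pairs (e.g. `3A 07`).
FE AF FC 6B 34 72

L2: jnz op=0x2b:6|imm=-2:10 ⇒ 0xaffe ⇒ little fe af
L3: jz op=0x1a:6|imm=-4:10 ⇒ 0x6bfc ⇒ little fc 6b
L4: lw op=0x1c:6|rd=8:4|rs=13:4|pad=0:2 ⇒ 0x7234 ⇒ little 34 72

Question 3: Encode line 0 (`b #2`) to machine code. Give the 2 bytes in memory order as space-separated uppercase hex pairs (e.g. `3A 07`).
0. b fields op=0x3b:6|imm=2:10 → word ec02h → 02 ec

02 EC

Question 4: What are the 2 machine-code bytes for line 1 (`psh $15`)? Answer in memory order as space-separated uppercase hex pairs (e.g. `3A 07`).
C0 83

L1: psh op=0x20:6|rd=15:4|pad=0:6 ⇒ 0x83c0 ⇒ little c0 83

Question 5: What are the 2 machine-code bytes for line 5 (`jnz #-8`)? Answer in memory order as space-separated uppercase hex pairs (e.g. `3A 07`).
L5: jnz op=0x2b:6|imm=-8:10 ⇒ 0xaff8 ⇒ little f8 af

F8 AF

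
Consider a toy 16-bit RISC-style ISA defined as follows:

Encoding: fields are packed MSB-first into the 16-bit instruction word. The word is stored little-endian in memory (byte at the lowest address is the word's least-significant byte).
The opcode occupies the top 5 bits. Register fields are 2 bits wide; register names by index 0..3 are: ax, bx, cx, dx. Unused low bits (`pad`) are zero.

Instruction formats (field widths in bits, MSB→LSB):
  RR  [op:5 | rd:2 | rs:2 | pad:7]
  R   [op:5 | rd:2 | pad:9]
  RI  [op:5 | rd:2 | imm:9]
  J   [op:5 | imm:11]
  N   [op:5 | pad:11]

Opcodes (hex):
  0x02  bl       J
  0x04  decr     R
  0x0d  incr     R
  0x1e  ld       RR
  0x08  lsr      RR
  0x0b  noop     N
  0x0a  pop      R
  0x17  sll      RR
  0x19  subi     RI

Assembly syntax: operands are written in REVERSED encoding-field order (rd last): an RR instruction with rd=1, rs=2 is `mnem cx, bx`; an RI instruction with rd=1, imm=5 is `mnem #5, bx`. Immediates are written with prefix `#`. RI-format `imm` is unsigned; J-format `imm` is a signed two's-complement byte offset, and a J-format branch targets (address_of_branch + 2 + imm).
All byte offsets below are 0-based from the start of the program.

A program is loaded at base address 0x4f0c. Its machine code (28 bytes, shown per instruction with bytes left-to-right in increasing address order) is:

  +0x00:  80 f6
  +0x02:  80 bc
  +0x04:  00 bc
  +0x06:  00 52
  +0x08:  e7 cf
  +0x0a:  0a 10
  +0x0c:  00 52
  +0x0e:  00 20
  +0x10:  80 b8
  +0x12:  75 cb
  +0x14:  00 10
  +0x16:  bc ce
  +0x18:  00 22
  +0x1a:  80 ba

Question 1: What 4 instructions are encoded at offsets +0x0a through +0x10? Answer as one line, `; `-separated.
off 0x0a: read 0a 10 as little → 0x100a
  opcode bits[15:11]=0x2: bl/J
  imm@[10:0]=0xa ⇒ #10
off 0x0c: read 00 52 as little → 0x5200
  opcode bits[15:11]=0xa: pop/R
  rd@[10:9]=0x1 ⇒ bx
off 0x0e: read 00 20 as little → 0x2000
  opcode bits[15:11]=0x4: decr/R
  rd@[10:9]=0x0 ⇒ ax
off 0x10: read 80 b8 as little → 0xb880
  opcode bits[15:11]=0x17: sll/RR
  rd@[10:9]=0x0 ⇒ ax
  rs@[8:7]=0x1 ⇒ bx

bl #10; pop bx; decr ax; sll bx, ax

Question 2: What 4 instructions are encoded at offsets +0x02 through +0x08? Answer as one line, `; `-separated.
sll bx, cx; sll ax, cx; pop bx; subi #487, dx

@+02  little-endian(80 bc) = 0xbc80
  opcode bits[15:11]=0x17: sll/RR
  rd: (w>>9)&0x3=0x2 → cx
  rs: (w>>7)&0x3=0x1 → bx
@+04  little-endian(00 bc) = 0xbc00
  opcode bits[15:11]=0x17: sll/RR
  rd: (w>>9)&0x3=0x2 → cx
  rs: (w>>7)&0x3=0x0 → ax
@+06  little-endian(00 52) = 0x5200
  opcode bits[15:11]=0xa: pop/R
  rd: (w>>9)&0x3=0x1 → bx
@+08  little-endian(e7 cf) = 0xcfe7
  opcode bits[15:11]=0x19: subi/RI
  rd: (w>>9)&0x3=0x3 → dx
  imm: (w>>0)&0x1ff=0x1e7 → #487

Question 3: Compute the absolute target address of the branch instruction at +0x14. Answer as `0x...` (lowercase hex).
0x4f22

+0x14: 00 10 ⇒ word 0x1000 (little)
  op=0x1000>>11=0x2 ⇒ bl (J)
  imm@[10:0]=0x0 ⇒ #0
  target = base 0x4f0c + off 0x14 + 2 + imm 0 = 0x4f22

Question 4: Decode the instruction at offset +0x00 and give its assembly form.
[00] 80 f6 → 0xf680
  op=0xf680>>11=0x1e ⇒ ld (RR)
  [10:9] rd=3 = dx
  [8:7] rs=1 = bx

ld bx, dx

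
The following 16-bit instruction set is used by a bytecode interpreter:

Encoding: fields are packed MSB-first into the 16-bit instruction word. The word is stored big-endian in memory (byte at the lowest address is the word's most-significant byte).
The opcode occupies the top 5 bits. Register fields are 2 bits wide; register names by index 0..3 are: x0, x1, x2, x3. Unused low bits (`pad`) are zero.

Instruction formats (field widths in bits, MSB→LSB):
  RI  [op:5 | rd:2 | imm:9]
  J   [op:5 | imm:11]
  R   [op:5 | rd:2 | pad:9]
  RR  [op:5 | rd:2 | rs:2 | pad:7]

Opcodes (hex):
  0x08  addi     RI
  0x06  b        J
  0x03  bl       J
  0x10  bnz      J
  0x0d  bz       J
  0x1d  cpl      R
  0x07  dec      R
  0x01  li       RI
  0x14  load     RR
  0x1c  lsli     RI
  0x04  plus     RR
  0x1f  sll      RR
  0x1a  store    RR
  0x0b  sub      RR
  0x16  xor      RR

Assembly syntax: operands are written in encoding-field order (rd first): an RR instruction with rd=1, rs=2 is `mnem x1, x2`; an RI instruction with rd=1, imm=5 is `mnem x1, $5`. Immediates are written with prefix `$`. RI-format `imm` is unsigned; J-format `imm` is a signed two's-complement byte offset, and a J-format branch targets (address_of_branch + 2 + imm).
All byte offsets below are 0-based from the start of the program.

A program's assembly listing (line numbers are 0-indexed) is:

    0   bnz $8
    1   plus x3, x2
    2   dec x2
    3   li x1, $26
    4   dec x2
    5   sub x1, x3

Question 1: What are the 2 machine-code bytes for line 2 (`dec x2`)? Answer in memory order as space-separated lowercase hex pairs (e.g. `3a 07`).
3c 00

L2: dec op=0x7:5|rd=2:2|pad=0:9 ⇒ 0x3c00 ⇒ big 3c 00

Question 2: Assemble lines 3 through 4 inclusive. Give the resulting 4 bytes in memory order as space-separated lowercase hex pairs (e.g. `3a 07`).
3. li fields op=0x1:5|rd=1:2|imm=26:9 → word 0a1ah → 0a 1a
4. dec fields op=0x7:5|rd=2:2|pad=0:9 → word 3c00h → 3c 00

0a 1a 3c 00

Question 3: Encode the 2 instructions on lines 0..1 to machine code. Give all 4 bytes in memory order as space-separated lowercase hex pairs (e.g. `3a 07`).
80 08 27 00

L0: bnz op=0x10:5|imm=8:11 ⇒ 0x8008 ⇒ big 80 08
L1: plus op=0x4:5|rd=3:2|rs=2:2|pad=0:7 ⇒ 0x2700 ⇒ big 27 00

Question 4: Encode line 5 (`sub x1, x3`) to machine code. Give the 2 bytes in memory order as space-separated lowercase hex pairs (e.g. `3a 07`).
5b 80

line 5 (sub): pack op=0xb:5|rd=1:2|rs=3:2|pad=0:7 = 0x5b80; big→ 5b 80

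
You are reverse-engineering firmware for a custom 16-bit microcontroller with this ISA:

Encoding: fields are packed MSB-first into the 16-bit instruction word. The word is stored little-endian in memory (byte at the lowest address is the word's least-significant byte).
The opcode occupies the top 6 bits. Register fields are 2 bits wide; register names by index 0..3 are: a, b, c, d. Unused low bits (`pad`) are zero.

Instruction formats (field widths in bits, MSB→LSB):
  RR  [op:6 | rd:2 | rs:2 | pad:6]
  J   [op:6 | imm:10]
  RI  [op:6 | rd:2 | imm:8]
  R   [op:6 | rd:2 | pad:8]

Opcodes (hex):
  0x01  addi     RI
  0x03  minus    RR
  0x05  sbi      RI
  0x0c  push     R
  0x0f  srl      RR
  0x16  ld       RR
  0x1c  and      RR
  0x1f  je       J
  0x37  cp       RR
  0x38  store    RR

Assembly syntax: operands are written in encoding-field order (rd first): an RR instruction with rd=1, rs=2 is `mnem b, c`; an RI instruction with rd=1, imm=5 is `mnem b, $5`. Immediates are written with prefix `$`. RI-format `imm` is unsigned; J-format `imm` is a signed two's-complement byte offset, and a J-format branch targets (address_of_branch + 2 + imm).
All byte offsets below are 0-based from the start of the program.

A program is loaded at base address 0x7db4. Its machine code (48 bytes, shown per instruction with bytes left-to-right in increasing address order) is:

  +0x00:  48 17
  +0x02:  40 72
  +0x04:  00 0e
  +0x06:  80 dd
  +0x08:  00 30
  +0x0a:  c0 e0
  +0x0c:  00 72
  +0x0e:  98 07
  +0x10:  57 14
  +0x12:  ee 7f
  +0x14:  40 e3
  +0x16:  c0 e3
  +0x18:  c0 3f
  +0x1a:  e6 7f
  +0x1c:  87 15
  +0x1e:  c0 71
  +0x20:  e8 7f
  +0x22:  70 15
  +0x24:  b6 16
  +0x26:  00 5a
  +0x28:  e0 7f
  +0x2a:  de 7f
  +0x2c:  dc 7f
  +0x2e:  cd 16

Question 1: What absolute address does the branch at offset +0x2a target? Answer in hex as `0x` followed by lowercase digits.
0x7dbe

[2a] de 7f → 0x7fde
  opcode bits[15:10]=0x1f: je/J
  imm: (w>>0)&0x3ff=0x3de (s10→-34) → $-34
  target = base 0x7db4 + off 0x2a + 2 + imm -34 = 0x7dbe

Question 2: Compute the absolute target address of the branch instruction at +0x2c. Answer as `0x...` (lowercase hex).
off 0x2c: read dc 7f as little → 0x7fdc
  top 6b → 0x1f → je [J]
  [9:0] imm=988 (s10→-36) = $-36
  target = base 0x7db4 + off 0x2c + 2 + imm -36 = 0x7dbe

0x7dbe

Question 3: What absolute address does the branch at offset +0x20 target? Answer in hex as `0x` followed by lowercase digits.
0x7dbe

[20] e8 7f → 0x7fe8
  op=0x7fe8>>10=0x1f ⇒ je (J)
  [9:0] imm=1000 (s10→-24) = $-24
  target = base 0x7db4 + off 0x20 + 2 + imm -24 = 0x7dbe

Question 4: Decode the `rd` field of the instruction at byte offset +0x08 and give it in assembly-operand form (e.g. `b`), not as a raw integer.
[08] 00 30 → 0x3000
  opcode bits[15:10]=0xc: push/R
  rd@[9:8]=0x0 ⇒ a

a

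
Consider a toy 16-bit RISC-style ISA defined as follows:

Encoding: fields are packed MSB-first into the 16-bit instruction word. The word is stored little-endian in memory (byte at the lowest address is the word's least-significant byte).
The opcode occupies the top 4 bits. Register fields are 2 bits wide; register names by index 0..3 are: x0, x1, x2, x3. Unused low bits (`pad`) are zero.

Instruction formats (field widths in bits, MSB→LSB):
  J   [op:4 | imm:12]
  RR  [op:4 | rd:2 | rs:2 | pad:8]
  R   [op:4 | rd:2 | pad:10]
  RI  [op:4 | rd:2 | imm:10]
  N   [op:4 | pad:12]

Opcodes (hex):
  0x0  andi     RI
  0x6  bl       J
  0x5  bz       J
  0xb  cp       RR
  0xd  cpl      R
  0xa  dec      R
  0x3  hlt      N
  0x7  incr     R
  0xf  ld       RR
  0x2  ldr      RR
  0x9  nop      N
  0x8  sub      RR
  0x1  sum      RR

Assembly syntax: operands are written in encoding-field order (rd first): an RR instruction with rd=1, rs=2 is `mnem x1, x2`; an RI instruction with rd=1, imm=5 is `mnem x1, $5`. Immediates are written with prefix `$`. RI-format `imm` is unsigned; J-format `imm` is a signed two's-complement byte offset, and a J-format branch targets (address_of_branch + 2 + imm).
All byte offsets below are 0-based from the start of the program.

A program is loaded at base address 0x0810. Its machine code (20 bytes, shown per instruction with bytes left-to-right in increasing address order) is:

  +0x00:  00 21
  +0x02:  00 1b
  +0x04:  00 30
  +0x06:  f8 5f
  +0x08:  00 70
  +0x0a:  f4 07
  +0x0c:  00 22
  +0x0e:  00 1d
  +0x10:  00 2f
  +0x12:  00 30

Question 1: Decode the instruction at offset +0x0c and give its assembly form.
ldr x0, x2

@+0c  little-endian(00 22) = 0x2200
  opcode bits[15:12]=0x2: ldr/RR
  rd: (w>>10)&0x3=0x0 → x0
  rs: (w>>8)&0x3=0x2 → x2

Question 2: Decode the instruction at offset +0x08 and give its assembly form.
off 0x08: read 00 70 as little → 0x7000
  op=0x7000>>12=0x7 ⇒ incr (R)
  rd@[11:10]=0x0 ⇒ x0

incr x0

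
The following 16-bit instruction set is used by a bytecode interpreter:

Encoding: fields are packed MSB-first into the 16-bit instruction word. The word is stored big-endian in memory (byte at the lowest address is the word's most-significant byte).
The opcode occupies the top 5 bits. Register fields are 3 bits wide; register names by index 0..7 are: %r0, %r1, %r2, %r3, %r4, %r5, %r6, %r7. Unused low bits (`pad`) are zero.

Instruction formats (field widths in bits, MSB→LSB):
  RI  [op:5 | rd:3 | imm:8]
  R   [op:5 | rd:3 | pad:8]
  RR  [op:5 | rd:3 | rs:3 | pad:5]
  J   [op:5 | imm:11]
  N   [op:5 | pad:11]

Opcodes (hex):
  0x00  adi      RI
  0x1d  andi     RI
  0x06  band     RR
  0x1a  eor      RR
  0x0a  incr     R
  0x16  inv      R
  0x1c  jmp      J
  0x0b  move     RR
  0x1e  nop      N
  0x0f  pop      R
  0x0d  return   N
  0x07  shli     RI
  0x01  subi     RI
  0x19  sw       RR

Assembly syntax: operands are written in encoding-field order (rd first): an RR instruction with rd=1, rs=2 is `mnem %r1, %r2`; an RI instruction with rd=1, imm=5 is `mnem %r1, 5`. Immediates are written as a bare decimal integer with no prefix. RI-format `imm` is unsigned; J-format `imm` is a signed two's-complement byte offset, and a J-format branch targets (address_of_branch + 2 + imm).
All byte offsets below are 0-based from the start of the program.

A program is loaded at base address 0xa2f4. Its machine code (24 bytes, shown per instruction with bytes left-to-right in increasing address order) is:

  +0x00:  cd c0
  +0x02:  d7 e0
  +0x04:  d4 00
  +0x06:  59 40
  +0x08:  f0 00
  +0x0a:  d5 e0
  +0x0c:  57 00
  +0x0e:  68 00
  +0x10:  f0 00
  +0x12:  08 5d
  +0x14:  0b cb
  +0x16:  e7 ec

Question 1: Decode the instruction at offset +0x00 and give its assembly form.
sw %r5, %r6

[00] cd c0 → 0xcdc0
  top 5b → 0x19 → sw [RR]
  rd@[10:8]=0x5 ⇒ %r5
  rs@[7:5]=0x6 ⇒ %r6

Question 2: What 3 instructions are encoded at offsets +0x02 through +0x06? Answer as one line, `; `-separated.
@+02  big-endian(d7 e0) = 0xd7e0
  top 5b → 0x1a → eor [RR]
  rd: (w>>8)&0x7=0x7 → %r7
  rs: (w>>5)&0x7=0x7 → %r7
@+04  big-endian(d4 00) = 0xd400
  top 5b → 0x1a → eor [RR]
  rd: (w>>8)&0x7=0x4 → %r4
  rs: (w>>5)&0x7=0x0 → %r0
@+06  big-endian(59 40) = 0x5940
  top 5b → 0xb → move [RR]
  rd: (w>>8)&0x7=0x1 → %r1
  rs: (w>>5)&0x7=0x2 → %r2

eor %r7, %r7; eor %r4, %r0; move %r1, %r2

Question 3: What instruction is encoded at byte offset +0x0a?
eor %r5, %r7

+0x0a: d5 e0 ⇒ word 0xd5e0 (big)
  op=0xd5e0>>11=0x1a ⇒ eor (RR)
  rd@[10:8]=0x5 ⇒ %r5
  rs@[7:5]=0x7 ⇒ %r7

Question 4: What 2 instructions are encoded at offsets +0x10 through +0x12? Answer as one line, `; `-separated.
@+10  big-endian(f0 00) = 0xf000
  top 5b → 0x1e → nop [N]
@+12  big-endian(08 5d) = 0x085d
  top 5b → 0x1 → subi [RI]
  rd: (w>>8)&0x7=0x0 → %r0
  imm: (w>>0)&0xff=0x5d → 93

nop; subi %r0, 93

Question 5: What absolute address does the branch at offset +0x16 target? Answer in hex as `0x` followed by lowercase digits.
+0x16: e7 ec ⇒ word 0xe7ec (big)
  opcode bits[15:11]=0x1c: jmp/J
  imm@[10:0]=0x7ec (s11→-20) ⇒ -20
  target = base 0xa2f4 + off 0x16 + 2 + imm -20 = 0xa2f8

0xa2f8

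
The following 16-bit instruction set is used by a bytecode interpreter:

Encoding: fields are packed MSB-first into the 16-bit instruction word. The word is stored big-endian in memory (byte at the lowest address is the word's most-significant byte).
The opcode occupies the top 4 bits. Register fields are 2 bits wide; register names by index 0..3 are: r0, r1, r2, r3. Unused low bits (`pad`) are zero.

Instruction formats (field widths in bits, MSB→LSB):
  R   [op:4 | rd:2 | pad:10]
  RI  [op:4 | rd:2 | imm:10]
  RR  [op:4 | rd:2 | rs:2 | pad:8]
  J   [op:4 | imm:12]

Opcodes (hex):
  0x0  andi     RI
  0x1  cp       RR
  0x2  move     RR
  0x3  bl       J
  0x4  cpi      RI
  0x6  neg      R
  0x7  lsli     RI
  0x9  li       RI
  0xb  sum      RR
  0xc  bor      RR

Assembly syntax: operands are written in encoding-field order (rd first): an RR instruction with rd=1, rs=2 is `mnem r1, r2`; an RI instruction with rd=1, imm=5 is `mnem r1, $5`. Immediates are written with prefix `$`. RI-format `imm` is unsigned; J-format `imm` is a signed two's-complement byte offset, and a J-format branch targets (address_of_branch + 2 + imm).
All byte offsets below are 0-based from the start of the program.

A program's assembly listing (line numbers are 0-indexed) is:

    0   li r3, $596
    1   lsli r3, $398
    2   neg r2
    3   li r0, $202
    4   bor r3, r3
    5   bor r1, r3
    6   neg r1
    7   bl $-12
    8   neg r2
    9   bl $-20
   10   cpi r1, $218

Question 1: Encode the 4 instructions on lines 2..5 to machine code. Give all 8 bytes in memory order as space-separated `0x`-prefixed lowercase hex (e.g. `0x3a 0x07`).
L2: neg op=0x6:4|rd=2:2|pad=0:10 ⇒ 0x6800 ⇒ big 68 00
L3: li op=0x9:4|rd=0:2|imm=202:10 ⇒ 0x90ca ⇒ big 90 ca
L4: bor op=0xc:4|rd=3:2|rs=3:2|pad=0:8 ⇒ 0xcf00 ⇒ big cf 00
L5: bor op=0xc:4|rd=1:2|rs=3:2|pad=0:8 ⇒ 0xc700 ⇒ big c7 00

0x68 0x00 0x90 0xca 0xcf 0x00 0xc7 0x00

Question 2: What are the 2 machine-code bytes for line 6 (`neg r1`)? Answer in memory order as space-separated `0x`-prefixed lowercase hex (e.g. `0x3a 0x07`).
6. neg fields op=0x6:4|rd=1:2|pad=0:10 → word 6400h → 64 00

0x64 0x00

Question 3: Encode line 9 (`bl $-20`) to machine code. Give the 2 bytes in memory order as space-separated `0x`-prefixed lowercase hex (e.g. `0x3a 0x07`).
L9: bl op=0x3:4|imm=-20:12 ⇒ 0x3fec ⇒ big 3f ec

0x3f 0xec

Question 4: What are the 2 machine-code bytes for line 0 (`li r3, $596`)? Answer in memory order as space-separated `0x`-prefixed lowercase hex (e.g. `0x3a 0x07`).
0x9e 0x54

line 0 (li): pack op=0x9:4|rd=3:2|imm=596:10 = 0x9e54; big→ 9e 54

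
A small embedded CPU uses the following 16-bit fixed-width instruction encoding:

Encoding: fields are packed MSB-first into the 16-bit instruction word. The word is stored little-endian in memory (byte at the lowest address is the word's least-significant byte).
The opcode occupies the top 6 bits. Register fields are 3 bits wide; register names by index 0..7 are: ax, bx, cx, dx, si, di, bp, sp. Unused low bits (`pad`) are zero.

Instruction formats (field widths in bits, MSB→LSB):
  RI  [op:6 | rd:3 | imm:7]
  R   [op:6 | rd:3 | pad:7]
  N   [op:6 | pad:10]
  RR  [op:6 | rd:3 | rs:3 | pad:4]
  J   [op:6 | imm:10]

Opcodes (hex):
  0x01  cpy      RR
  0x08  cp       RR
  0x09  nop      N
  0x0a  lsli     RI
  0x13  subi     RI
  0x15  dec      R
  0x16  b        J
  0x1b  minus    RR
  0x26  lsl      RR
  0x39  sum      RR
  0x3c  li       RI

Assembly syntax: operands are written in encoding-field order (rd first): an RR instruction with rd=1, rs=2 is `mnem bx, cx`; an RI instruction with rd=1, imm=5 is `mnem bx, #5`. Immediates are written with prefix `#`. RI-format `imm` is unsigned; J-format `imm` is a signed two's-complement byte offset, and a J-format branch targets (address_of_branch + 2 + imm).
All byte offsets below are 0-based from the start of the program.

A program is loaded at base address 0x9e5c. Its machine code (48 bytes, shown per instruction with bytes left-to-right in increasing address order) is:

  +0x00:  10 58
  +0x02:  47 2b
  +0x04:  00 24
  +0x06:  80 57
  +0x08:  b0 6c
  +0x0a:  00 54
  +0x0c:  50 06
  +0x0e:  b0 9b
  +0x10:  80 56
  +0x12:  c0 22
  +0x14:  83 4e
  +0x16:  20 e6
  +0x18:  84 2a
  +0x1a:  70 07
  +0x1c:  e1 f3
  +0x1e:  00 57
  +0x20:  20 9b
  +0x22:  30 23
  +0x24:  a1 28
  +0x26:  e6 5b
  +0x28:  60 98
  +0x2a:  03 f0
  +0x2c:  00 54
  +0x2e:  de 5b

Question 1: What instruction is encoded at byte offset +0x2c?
dec ax

[2c] 00 54 → 0x5400
  top 6b → 0x15 → dec [R]
  [9:7] rd=0 = ax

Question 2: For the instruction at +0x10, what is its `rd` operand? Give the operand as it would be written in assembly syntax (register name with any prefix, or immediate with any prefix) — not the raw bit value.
[10] 80 56 → 0x5680
  top 6b → 0x15 → dec [R]
  [9:7] rd=5 = di

di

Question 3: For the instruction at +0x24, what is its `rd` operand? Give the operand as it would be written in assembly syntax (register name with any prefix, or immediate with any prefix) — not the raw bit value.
bx

@+24  little-endian(a1 28) = 0x28a1
  top 6b → 0xa → lsli [RI]
  rd: (w>>7)&0x7=0x1 → bx
  imm: (w>>0)&0x7f=0x21 → #33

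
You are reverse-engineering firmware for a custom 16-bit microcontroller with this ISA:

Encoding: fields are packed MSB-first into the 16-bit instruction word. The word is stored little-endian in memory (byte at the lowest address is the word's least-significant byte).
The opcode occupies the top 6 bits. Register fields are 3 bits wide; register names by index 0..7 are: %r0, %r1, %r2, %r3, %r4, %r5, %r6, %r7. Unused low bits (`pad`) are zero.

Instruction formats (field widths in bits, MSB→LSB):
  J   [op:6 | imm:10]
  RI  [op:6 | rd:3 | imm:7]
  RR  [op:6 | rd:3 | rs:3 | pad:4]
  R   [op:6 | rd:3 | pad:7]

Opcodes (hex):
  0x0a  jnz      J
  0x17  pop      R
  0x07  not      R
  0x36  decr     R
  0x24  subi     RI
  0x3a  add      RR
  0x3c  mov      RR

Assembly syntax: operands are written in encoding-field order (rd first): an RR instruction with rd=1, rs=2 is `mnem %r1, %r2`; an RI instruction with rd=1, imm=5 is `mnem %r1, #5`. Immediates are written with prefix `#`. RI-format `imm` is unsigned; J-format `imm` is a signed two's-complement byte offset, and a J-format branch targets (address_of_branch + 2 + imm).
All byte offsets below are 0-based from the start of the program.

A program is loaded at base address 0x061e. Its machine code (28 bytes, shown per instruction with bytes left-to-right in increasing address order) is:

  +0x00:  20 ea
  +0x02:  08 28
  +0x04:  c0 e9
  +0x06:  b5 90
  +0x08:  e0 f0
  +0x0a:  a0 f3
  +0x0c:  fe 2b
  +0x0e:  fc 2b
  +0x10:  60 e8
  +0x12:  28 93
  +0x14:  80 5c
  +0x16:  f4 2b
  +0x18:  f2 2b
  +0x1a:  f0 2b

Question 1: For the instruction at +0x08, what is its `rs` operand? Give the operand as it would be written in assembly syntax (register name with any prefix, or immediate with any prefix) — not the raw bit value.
off 0x08: read e0 f0 as little → 0xf0e0
  top 6b → 0x3c → mov [RR]
  rd: (w>>7)&0x7=0x1 → %r1
  rs: (w>>4)&0x7=0x6 → %r6

%r6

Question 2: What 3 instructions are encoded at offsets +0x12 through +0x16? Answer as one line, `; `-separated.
@+12  little-endian(28 93) = 0x9328
  top 6b → 0x24 → subi [RI]
  rd: (w>>7)&0x7=0x6 → %r6
  imm: (w>>0)&0x7f=0x28 → #40
@+14  little-endian(80 5c) = 0x5c80
  top 6b → 0x17 → pop [R]
  rd: (w>>7)&0x7=0x1 → %r1
@+16  little-endian(f4 2b) = 0x2bf4
  top 6b → 0xa → jnz [J]
  imm: (w>>0)&0x3ff=0x3f4 (s10→-12) → #-12

subi %r6, #40; pop %r1; jnz #-12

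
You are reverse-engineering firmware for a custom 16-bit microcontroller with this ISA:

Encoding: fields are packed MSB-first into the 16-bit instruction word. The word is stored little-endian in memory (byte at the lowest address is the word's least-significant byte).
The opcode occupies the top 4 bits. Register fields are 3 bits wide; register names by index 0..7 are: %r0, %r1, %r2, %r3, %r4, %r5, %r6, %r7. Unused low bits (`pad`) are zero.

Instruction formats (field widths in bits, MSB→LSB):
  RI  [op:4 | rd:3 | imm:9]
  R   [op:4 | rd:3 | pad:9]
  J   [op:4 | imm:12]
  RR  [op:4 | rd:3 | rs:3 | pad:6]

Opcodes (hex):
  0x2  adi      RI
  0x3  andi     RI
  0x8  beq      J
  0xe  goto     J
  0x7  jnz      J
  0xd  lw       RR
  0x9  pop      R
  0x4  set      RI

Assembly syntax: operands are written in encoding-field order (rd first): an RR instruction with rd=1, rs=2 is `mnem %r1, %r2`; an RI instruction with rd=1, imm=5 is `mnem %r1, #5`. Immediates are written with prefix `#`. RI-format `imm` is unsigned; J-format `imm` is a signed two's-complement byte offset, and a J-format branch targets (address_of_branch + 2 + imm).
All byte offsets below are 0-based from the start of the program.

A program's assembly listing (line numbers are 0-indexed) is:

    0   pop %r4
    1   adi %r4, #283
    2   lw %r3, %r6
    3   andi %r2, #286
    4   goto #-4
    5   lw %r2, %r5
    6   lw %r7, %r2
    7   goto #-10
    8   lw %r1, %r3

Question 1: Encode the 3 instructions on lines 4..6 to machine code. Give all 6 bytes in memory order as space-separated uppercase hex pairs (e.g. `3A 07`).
FC EF 40 D5 80 DE

4. goto fields op=0xe:4|imm=-4:12 → word effch → fc ef
5. lw fields op=0xd:4|rd=2:3|rs=5:3|pad=0:6 → word d540h → 40 d5
6. lw fields op=0xd:4|rd=7:3|rs=2:3|pad=0:6 → word de80h → 80 de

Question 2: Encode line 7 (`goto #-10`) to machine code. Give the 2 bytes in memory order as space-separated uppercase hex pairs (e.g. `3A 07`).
L7: goto op=0xe:4|imm=-10:12 ⇒ 0xeff6 ⇒ little f6 ef

F6 EF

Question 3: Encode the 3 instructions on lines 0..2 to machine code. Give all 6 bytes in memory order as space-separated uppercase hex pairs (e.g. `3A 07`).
00 98 1B 29 80 D7

line 0 (pop): pack op=0x9:4|rd=4:3|pad=0:9 = 0x9800; little→ 00 98
line 1 (adi): pack op=0x2:4|rd=4:3|imm=283:9 = 0x291b; little→ 1b 29
line 2 (lw): pack op=0xd:4|rd=3:3|rs=6:3|pad=0:6 = 0xd780; little→ 80 d7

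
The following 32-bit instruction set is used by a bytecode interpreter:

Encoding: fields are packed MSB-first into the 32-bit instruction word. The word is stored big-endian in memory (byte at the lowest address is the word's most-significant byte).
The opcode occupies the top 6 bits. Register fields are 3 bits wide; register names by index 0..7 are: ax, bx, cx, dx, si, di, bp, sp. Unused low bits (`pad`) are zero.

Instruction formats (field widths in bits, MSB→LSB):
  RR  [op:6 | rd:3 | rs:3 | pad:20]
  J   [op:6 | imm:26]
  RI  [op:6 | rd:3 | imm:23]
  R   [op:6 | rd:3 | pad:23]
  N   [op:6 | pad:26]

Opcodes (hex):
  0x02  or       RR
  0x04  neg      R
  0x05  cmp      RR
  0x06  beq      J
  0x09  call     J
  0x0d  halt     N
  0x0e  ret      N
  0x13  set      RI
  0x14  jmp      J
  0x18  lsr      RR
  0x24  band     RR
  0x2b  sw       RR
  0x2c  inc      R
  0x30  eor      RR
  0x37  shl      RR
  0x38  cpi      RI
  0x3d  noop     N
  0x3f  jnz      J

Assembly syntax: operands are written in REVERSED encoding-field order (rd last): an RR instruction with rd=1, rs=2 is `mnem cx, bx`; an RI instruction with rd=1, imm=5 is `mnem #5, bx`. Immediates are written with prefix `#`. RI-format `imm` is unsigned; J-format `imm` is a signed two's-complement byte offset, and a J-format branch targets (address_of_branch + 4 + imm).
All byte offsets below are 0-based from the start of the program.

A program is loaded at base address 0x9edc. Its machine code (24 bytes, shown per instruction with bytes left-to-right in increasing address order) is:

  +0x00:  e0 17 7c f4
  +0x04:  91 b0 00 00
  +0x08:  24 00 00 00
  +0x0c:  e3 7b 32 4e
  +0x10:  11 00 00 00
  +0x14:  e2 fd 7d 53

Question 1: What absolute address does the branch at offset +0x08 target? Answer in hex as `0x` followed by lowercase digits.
off 0x08: read 24 00 00 00 as big → 0x24000000
  op=0x24000000>>26=0x9 ⇒ call (J)
  imm@[25:0]=0x0 ⇒ #0
  target = base 0x9edc + off 0x08 + 4 + imm 0 = 0x9ee8

0x9ee8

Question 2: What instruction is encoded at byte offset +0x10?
@+10  big-endian(11 00 00 00) = 0x11000000
  opcode bits[31:26]=0x4: neg/R
  rd@[25:23]=0x2 ⇒ cx

neg cx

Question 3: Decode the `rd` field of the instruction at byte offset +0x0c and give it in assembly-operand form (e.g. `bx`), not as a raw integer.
off 0x0c: read e3 7b 32 4e as big → 0xe37b324e
  opcode bits[31:26]=0x38: cpi/RI
  rd@[25:23]=0x6 ⇒ bp
  imm@[22:0]=0x7b324e ⇒ #8073806

bp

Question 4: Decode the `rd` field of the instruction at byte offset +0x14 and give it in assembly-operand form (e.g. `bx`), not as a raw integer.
+0x14: e2 fd 7d 53 ⇒ word 0xe2fd7d53 (big)
  op=0xe2fd7d53>>26=0x38 ⇒ cpi (RI)
  rd@[25:23]=0x5 ⇒ di
  imm@[22:0]=0x7d7d53 ⇒ #8224083

di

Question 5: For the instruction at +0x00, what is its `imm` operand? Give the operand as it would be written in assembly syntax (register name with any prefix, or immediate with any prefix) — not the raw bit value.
@+00  big-endian(e0 17 7c f4) = 0xe0177cf4
  opcode bits[31:26]=0x38: cpi/RI
  rd: (w>>23)&0x7=0x0 → ax
  imm: (w>>0)&0x7fffff=0x177cf4 → #1539316

#1539316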